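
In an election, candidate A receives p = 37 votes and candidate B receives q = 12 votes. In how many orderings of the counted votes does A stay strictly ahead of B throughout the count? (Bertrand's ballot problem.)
Strict-lead orderings = 47073334100

Total orderings of the 49 votes with 37 for A: C(49, 37) = 92263734836. By the Bertrand ballot formula (Cycle Lemma / reflection principle), the number of orderings in which A is strictly ahead of B throughout is (p − q)/(p + q) · C(p + q, p) = (37 − 12)/(37 + 12) · 92263734836 = 47073334100.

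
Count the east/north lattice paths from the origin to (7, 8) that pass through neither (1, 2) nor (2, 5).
Number of paths = 3159

Inclusion–exclusion. Total paths: C(15, 7) = 6435. Through P₁: C(3, 1)·C(12, 6) = 2772. Through P₂: C(7, 2)·C(8, 5) = 1176. Since P₁ is strictly southwest of P₂, a monotone path through both must visit P₁ then P₂; paths through both = C(3, 1)·C(4, 1)·C(8, 5) = 672. Avoid both = 6435 − 2772 − 1176 + 672 = 3159.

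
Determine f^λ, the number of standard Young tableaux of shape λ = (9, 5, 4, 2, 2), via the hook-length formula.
# SYT of shape (9, 5, 4, 2, 2) = 1436300250

Hook-length formula: f^λ = n! / Π hook(c), product over all cells c of the Young diagram. For λ = (9, 5, 4, 2, 2), n = 22 boxes. Hook lengths by row (left-to-right, top-to-bottom): [13, 12, 9, 8, 6, 4, 3, 2, 1]; [8, 7, 4, 3, 1]; [6, 5, 2, 1]; [3, 2]; [2, 1]. Product of hooks = 782566686720. So f^λ = 22! / 782566686720 = 1124000727777607680000 / 782566686720 = 1436300250.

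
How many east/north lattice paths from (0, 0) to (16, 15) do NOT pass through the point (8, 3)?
Number of paths = 279755145

Total paths from (0, 0) to (16, 15): C(31, 16) = 300540195. Paths through (8, 3): (paths (0, 0) → (8, 3)) × (paths (8, 3) → (16, 15)) = C(11, 8) · C(20, 8) = 165 · 125970 = 20785050. Avoidance count = 300540195 − 20785050 = 279755145.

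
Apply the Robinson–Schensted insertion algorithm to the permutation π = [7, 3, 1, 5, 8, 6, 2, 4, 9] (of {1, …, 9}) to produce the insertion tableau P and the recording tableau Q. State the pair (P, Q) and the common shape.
P = [1, 2, 4, 9] / [3, 5, 6] / [7, 8];  Q = [1, 4, 5, 9] / [2, 6, 8] / [3, 7];  common shape = (4, 3, 2)

Row-insert the values π_1, π_2, … into P one at a time, bumping the leftmost entry strictly greater than the inserted value down to the next row. The recording tableau Q records, in position (i, j), the step at which that cell was added to P.
  Insert 7 (step 1): P = [7];  Q = [1]
  Insert 3 (step 2): P = [3] / [7];  Q = [1] / [2]
  Insert 1 (step 3): P = [1] / [3] / [7];  Q = [1] / [2] / [3]
  Insert 5 (step 4): P = [1, 5] / [3] / [7];  Q = [1, 4] / [2] / [3]
  Insert 8 (step 5): P = [1, 5, 8] / [3] / [7];  Q = [1, 4, 5] / [2] / [3]
  Insert 6 (step 6): P = [1, 5, 6] / [3, 8] / [7];  Q = [1, 4, 5] / [2, 6] / [3]
  Insert 2 (step 7): P = [1, 2, 6] / [3, 5] / [7, 8];  Q = [1, 4, 5] / [2, 6] / [3, 7]
  Insert 4 (step 8): P = [1, 2, 4] / [3, 5, 6] / [7, 8];  Q = [1, 4, 5] / [2, 6, 8] / [3, 7]
  Insert 9 (step 9): P = [1, 2, 4, 9] / [3, 5, 6] / [7, 8];  Q = [1, 4, 5, 9] / [2, 6, 8] / [3, 7]
Final shape: (4, 3, 2).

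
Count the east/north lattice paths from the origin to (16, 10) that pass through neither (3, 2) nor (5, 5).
Number of paths = 2612899

Inclusion–exclusion. Total paths: C(26, 16) = 5311735. Through P₁: C(5, 3)·C(21, 13) = 2034900. Through P₂: C(10, 5)·C(16, 11) = 1100736. Since P₁ is strictly southwest of P₂, a monotone path through both must visit P₁ then P₂; paths through both = C(5, 3)·C(5, 2)·C(16, 11) = 436800. Avoid both = 5311735 − 2034900 − 1100736 + 436800 = 2612899.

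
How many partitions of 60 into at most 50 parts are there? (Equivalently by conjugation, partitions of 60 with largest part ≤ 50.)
p(60, parts ≤ 50) = 966370

Use the recurrence p(n, m) = p(n, m−1) + p(n−m, m): either the largest part is < m (count p(n, m−1)) or the largest part is exactly m (remove one copy of m, count p(n−m, m)). With p(0, ·) = 1 this gives p(60, parts ≤ 50) = 966370. (By conjugating Young diagrams, this also counts partitions of 60 into at most 50 parts.)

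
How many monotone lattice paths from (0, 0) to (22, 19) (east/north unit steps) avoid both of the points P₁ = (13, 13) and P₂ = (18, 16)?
Number of paths = 135854193150

Inclusion–exclusion. Total paths: C(41, 22) = 244662670200. Through P₁: C(26, 13)·C(15, 9) = 52055003000. Through P₂: C(34, 18)·C(7, 4) = 77138650050. Since P₁ is strictly southwest of P₂, a monotone path through both must visit P₁ then P₂; paths through both = C(26, 13)·C(8, 5)·C(7, 4) = 20385176000. Avoid both = 244662670200 − 52055003000 − 77138650050 + 20385176000 = 135854193150.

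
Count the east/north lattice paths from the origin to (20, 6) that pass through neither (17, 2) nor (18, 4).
Number of paths = 183433

Inclusion–exclusion. Total paths: C(26, 20) = 230230. Through P₁: C(19, 17)·C(7, 3) = 5985. Through P₂: C(22, 18)·C(4, 2) = 43890. Since P₁ is strictly southwest of P₂, a monotone path through both must visit P₁ then P₂; paths through both = C(19, 17)·C(3, 1)·C(4, 2) = 3078. Avoid both = 230230 − 5985 − 43890 + 3078 = 183433.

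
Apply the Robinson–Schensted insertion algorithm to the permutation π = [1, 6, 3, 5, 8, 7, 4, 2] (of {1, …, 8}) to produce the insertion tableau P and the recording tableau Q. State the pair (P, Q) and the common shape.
P = [1, 2, 4, 7] / [3, 8] / [5] / [6];  Q = [1, 2, 4, 5] / [3, 6] / [7] / [8];  common shape = (4, 2, 1, 1)

Row-insert the values π_1, π_2, … into P one at a time, bumping the leftmost entry strictly greater than the inserted value down to the next row. The recording tableau Q records, in position (i, j), the step at which that cell was added to P.
  Insert 1 (step 1): P = [1];  Q = [1]
  Insert 6 (step 2): P = [1, 6];  Q = [1, 2]
  Insert 3 (step 3): P = [1, 3] / [6];  Q = [1, 2] / [3]
  Insert 5 (step 4): P = [1, 3, 5] / [6];  Q = [1, 2, 4] / [3]
  Insert 8 (step 5): P = [1, 3, 5, 8] / [6];  Q = [1, 2, 4, 5] / [3]
  Insert 7 (step 6): P = [1, 3, 5, 7] / [6, 8];  Q = [1, 2, 4, 5] / [3, 6]
  Insert 4 (step 7): P = [1, 3, 4, 7] / [5, 8] / [6];  Q = [1, 2, 4, 5] / [3, 6] / [7]
  Insert 2 (step 8): P = [1, 2, 4, 7] / [3, 8] / [5] / [6];  Q = [1, 2, 4, 5] / [3, 6] / [7] / [8]
Final shape: (4, 2, 1, 1).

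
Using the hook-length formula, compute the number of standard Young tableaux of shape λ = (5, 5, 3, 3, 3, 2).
# SYT of shape (5, 5, 3, 3, 3, 2) = 181060880

Hook-length formula: f^λ = n! / Π hook(c), product over all cells c of the Young diagram. For λ = (5, 5, 3, 3, 3, 2), n = 21 boxes. Hook lengths by row (left-to-right, top-to-bottom): [10, 9, 7, 3, 2]; [9, 8, 6, 2, 1]; [6, 5, 3]; [5, 4, 2]; [4, 3, 1]; [2, 1]. Product of hooks = 282175488000. So f^λ = 21! / 282175488000 = 51090942171709440000 / 282175488000 = 181060880.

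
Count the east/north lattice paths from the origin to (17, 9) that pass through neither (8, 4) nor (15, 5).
Number of paths = 1960400

Inclusion–exclusion. Total paths: C(26, 17) = 3124550. Through P₁: C(12, 8)·C(14, 9) = 990990. Through P₂: C(20, 15)·C(6, 2) = 232560. Since P₁ is strictly southwest of P₂, a monotone path through both must visit P₁ then P₂; paths through both = C(12, 8)·C(8, 7)·C(6, 2) = 59400. Avoid both = 3124550 − 990990 − 232560 + 59400 = 1960400.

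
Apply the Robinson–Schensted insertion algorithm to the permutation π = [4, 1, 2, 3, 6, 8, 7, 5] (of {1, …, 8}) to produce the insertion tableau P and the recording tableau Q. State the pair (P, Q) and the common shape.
P = [1, 2, 3, 5, 7] / [4, 6] / [8];  Q = [1, 3, 4, 5, 6] / [2, 7] / [8];  common shape = (5, 2, 1)

Row-insert the values π_1, π_2, … into P one at a time, bumping the leftmost entry strictly greater than the inserted value down to the next row. The recording tableau Q records, in position (i, j), the step at which that cell was added to P.
  Insert 4 (step 1): P = [4];  Q = [1]
  Insert 1 (step 2): P = [1] / [4];  Q = [1] / [2]
  Insert 2 (step 3): P = [1, 2] / [4];  Q = [1, 3] / [2]
  Insert 3 (step 4): P = [1, 2, 3] / [4];  Q = [1, 3, 4] / [2]
  Insert 6 (step 5): P = [1, 2, 3, 6] / [4];  Q = [1, 3, 4, 5] / [2]
  Insert 8 (step 6): P = [1, 2, 3, 6, 8] / [4];  Q = [1, 3, 4, 5, 6] / [2]
  Insert 7 (step 7): P = [1, 2, 3, 6, 7] / [4, 8];  Q = [1, 3, 4, 5, 6] / [2, 7]
  Insert 5 (step 8): P = [1, 2, 3, 5, 7] / [4, 6] / [8];  Q = [1, 3, 4, 5, 6] / [2, 7] / [8]
Final shape: (5, 2, 1).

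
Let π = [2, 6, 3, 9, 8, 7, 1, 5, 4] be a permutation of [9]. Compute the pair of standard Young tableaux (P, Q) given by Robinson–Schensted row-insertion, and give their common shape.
P = [1, 3, 4] / [2, 5] / [6, 7] / [8] / [9];  Q = [1, 2, 4] / [3, 5] / [6, 8] / [7] / [9];  common shape = (3, 2, 2, 1, 1)

Row-insert the values π_1, π_2, … into P one at a time, bumping the leftmost entry strictly greater than the inserted value down to the next row. The recording tableau Q records, in position (i, j), the step at which that cell was added to P.
  Insert 2 (step 1): P = [2];  Q = [1]
  Insert 6 (step 2): P = [2, 6];  Q = [1, 2]
  Insert 3 (step 3): P = [2, 3] / [6];  Q = [1, 2] / [3]
  Insert 9 (step 4): P = [2, 3, 9] / [6];  Q = [1, 2, 4] / [3]
  Insert 8 (step 5): P = [2, 3, 8] / [6, 9];  Q = [1, 2, 4] / [3, 5]
  Insert 7 (step 6): P = [2, 3, 7] / [6, 8] / [9];  Q = [1, 2, 4] / [3, 5] / [6]
  Insert 1 (step 7): P = [1, 3, 7] / [2, 8] / [6] / [9];  Q = [1, 2, 4] / [3, 5] / [6] / [7]
  Insert 5 (step 8): P = [1, 3, 5] / [2, 7] / [6, 8] / [9];  Q = [1, 2, 4] / [3, 5] / [6, 8] / [7]
  Insert 4 (step 9): P = [1, 3, 4] / [2, 5] / [6, 7] / [8] / [9];  Q = [1, 2, 4] / [3, 5] / [6, 8] / [7] / [9]
Final shape: (3, 2, 2, 1, 1).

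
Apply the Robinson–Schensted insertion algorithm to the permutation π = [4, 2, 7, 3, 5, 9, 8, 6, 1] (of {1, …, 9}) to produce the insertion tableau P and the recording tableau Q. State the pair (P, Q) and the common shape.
P = [1, 3, 5, 6] / [2, 7, 8] / [4] / [9];  Q = [1, 3, 5, 6] / [2, 4, 7] / [8] / [9];  common shape = (4, 3, 1, 1)

Row-insert the values π_1, π_2, … into P one at a time, bumping the leftmost entry strictly greater than the inserted value down to the next row. The recording tableau Q records, in position (i, j), the step at which that cell was added to P.
  Insert 4 (step 1): P = [4];  Q = [1]
  Insert 2 (step 2): P = [2] / [4];  Q = [1] / [2]
  Insert 7 (step 3): P = [2, 7] / [4];  Q = [1, 3] / [2]
  Insert 3 (step 4): P = [2, 3] / [4, 7];  Q = [1, 3] / [2, 4]
  Insert 5 (step 5): P = [2, 3, 5] / [4, 7];  Q = [1, 3, 5] / [2, 4]
  Insert 9 (step 6): P = [2, 3, 5, 9] / [4, 7];  Q = [1, 3, 5, 6] / [2, 4]
  Insert 8 (step 7): P = [2, 3, 5, 8] / [4, 7, 9];  Q = [1, 3, 5, 6] / [2, 4, 7]
  Insert 6 (step 8): P = [2, 3, 5, 6] / [4, 7, 8] / [9];  Q = [1, 3, 5, 6] / [2, 4, 7] / [8]
  Insert 1 (step 9): P = [1, 3, 5, 6] / [2, 7, 8] / [4] / [9];  Q = [1, 3, 5, 6] / [2, 4, 7] / [8] / [9]
Final shape: (4, 3, 1, 1).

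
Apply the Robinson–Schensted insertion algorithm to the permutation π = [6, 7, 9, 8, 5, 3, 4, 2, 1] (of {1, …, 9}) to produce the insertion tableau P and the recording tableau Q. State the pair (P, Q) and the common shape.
P = [1, 4, 8] / [2, 7] / [3] / [5] / [6] / [9];  Q = [1, 2, 3] / [4, 7] / [5] / [6] / [8] / [9];  common shape = (3, 2, 1, 1, 1, 1)

Row-insert the values π_1, π_2, … into P one at a time, bumping the leftmost entry strictly greater than the inserted value down to the next row. The recording tableau Q records, in position (i, j), the step at which that cell was added to P.
  Insert 6 (step 1): P = [6];  Q = [1]
  Insert 7 (step 2): P = [6, 7];  Q = [1, 2]
  Insert 9 (step 3): P = [6, 7, 9];  Q = [1, 2, 3]
  Insert 8 (step 4): P = [6, 7, 8] / [9];  Q = [1, 2, 3] / [4]
  Insert 5 (step 5): P = [5, 7, 8] / [6] / [9];  Q = [1, 2, 3] / [4] / [5]
  Insert 3 (step 6): P = [3, 7, 8] / [5] / [6] / [9];  Q = [1, 2, 3] / [4] / [5] / [6]
  Insert 4 (step 7): P = [3, 4, 8] / [5, 7] / [6] / [9];  Q = [1, 2, 3] / [4, 7] / [5] / [6]
  Insert 2 (step 8): P = [2, 4, 8] / [3, 7] / [5] / [6] / [9];  Q = [1, 2, 3] / [4, 7] / [5] / [6] / [8]
  Insert 1 (step 9): P = [1, 4, 8] / [2, 7] / [3] / [5] / [6] / [9];  Q = [1, 2, 3] / [4, 7] / [5] / [6] / [8] / [9]
Final shape: (3, 2, 1, 1, 1, 1).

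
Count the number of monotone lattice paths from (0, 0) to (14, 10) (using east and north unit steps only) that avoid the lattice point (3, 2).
Number of paths = 1205436

Total paths from (0, 0) to (14, 10): C(24, 14) = 1961256. Paths through (3, 2): (paths (0, 0) → (3, 2)) × (paths (3, 2) → (14, 10)) = C(5, 3) · C(19, 11) = 10 · 75582 = 755820. Avoidance count = 1961256 − 755820 = 1205436.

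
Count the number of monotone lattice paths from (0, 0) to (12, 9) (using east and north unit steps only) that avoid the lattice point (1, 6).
Number of paths = 291382

Total paths from (0, 0) to (12, 9): C(21, 12) = 293930. Paths through (1, 6): (paths (0, 0) → (1, 6)) × (paths (1, 6) → (12, 9)) = C(7, 1) · C(14, 11) = 7 · 364 = 2548. Avoidance count = 293930 − 2548 = 291382.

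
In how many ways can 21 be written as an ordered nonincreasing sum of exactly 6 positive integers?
p(21, 6 parts) = 110

Partitions of n into exactly k parts are in bijection with partitions of n − k into at most k parts (subtract 1 from each part). So p(21, exactly 6) = p(15, parts ≤ 6). Computing via the recurrence p(m, j) = p(m, j−1) + p(m−j, j) gives 110.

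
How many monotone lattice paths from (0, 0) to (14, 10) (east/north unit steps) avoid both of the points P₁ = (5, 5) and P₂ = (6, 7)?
Number of paths = 1298352

Inclusion–exclusion. Total paths: C(24, 14) = 1961256. Through P₁: C(10, 5)·C(14, 9) = 504504. Through P₂: C(13, 6)·C(11, 8) = 283140. Since P₁ is strictly southwest of P₂, a monotone path through both must visit P₁ then P₂; paths through both = C(10, 5)·C(3, 1)·C(11, 8) = 124740. Avoid both = 1961256 − 504504 − 283140 + 124740 = 1298352.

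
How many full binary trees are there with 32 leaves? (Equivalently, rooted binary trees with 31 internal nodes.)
C_31 = 14544636039226909

These full binary trees are counted by the Catalan number C_n = (1/(n + 1)) · C(2n, n). For n = 31: C_31 = (1/32) · C(62, 31) = 465428353255261088/32 = 14544636039226909.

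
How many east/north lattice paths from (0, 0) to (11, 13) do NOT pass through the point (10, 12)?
Number of paths = 1202852

Total paths from (0, 0) to (11, 13): C(24, 11) = 2496144. Paths through (10, 12): (paths (0, 0) → (10, 12)) × (paths (10, 12) → (11, 13)) = C(22, 10) · C(2, 1) = 646646 · 2 = 1293292. Avoidance count = 2496144 − 1293292 = 1202852.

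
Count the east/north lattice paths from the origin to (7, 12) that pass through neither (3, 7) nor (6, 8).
Number of paths = 22653

Inclusion–exclusion. Total paths: C(19, 7) = 50388. Through P₁: C(10, 3)·C(9, 4) = 15120. Through P₂: C(14, 6)·C(5, 1) = 15015. Since P₁ is strictly southwest of P₂, a monotone path through both must visit P₁ then P₂; paths through both = C(10, 3)·C(4, 3)·C(5, 1) = 2400. Avoid both = 50388 − 15120 − 15015 + 2400 = 22653.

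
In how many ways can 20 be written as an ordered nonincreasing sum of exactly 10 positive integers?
p(20, 10 parts) = 42

Partitions of n into exactly k parts are in bijection with partitions of n − k into at most k parts (subtract 1 from each part). So p(20, exactly 10) = p(10, parts ≤ 10). Computing via the recurrence p(m, j) = p(m, j−1) + p(m−j, j) gives 42.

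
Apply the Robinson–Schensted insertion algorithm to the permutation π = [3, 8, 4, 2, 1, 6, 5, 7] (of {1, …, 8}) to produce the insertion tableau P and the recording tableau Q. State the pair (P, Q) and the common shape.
P = [1, 4, 5, 7] / [2, 6] / [3] / [8];  Q = [1, 2, 6, 8] / [3, 7] / [4] / [5];  common shape = (4, 2, 1, 1)

Row-insert the values π_1, π_2, … into P one at a time, bumping the leftmost entry strictly greater than the inserted value down to the next row. The recording tableau Q records, in position (i, j), the step at which that cell was added to P.
  Insert 3 (step 1): P = [3];  Q = [1]
  Insert 8 (step 2): P = [3, 8];  Q = [1, 2]
  Insert 4 (step 3): P = [3, 4] / [8];  Q = [1, 2] / [3]
  Insert 2 (step 4): P = [2, 4] / [3] / [8];  Q = [1, 2] / [3] / [4]
  Insert 1 (step 5): P = [1, 4] / [2] / [3] / [8];  Q = [1, 2] / [3] / [4] / [5]
  Insert 6 (step 6): P = [1, 4, 6] / [2] / [3] / [8];  Q = [1, 2, 6] / [3] / [4] / [5]
  Insert 5 (step 7): P = [1, 4, 5] / [2, 6] / [3] / [8];  Q = [1, 2, 6] / [3, 7] / [4] / [5]
  Insert 7 (step 8): P = [1, 4, 5, 7] / [2, 6] / [3] / [8];  Q = [1, 2, 6, 8] / [3, 7] / [4] / [5]
Final shape: (4, 2, 1, 1).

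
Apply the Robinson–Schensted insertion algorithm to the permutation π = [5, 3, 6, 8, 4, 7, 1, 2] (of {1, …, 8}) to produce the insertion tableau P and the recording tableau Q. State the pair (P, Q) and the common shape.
P = [1, 2, 7] / [3, 4, 8] / [5, 6];  Q = [1, 3, 4] / [2, 5, 6] / [7, 8];  common shape = (3, 3, 2)

Row-insert the values π_1, π_2, … into P one at a time, bumping the leftmost entry strictly greater than the inserted value down to the next row. The recording tableau Q records, in position (i, j), the step at which that cell was added to P.
  Insert 5 (step 1): P = [5];  Q = [1]
  Insert 3 (step 2): P = [3] / [5];  Q = [1] / [2]
  Insert 6 (step 3): P = [3, 6] / [5];  Q = [1, 3] / [2]
  Insert 8 (step 4): P = [3, 6, 8] / [5];  Q = [1, 3, 4] / [2]
  Insert 4 (step 5): P = [3, 4, 8] / [5, 6];  Q = [1, 3, 4] / [2, 5]
  Insert 7 (step 6): P = [3, 4, 7] / [5, 6, 8];  Q = [1, 3, 4] / [2, 5, 6]
  Insert 1 (step 7): P = [1, 4, 7] / [3, 6, 8] / [5];  Q = [1, 3, 4] / [2, 5, 6] / [7]
  Insert 2 (step 8): P = [1, 2, 7] / [3, 4, 8] / [5, 6];  Q = [1, 3, 4] / [2, 5, 6] / [7, 8]
Final shape: (3, 3, 2).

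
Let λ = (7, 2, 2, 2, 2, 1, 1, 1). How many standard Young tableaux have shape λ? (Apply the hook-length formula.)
# SYT of shape (7, 2, 2, 2, 2, 1, 1, 1) = 1575288

Hook-length formula: f^λ = n! / Π hook(c), product over all cells c of the Young diagram. For λ = (7, 2, 2, 2, 2, 1, 1, 1), n = 18 boxes. Hook lengths by row (left-to-right, top-to-bottom): [14, 10, 5, 4, 3, 2, 1]; [8, 4]; [7, 3]; [6, 2]; [5, 1]; [3]; [2]; [1]. Product of hooks = 4064256000. So f^λ = 18! / 4064256000 = 6402373705728000 / 4064256000 = 1575288.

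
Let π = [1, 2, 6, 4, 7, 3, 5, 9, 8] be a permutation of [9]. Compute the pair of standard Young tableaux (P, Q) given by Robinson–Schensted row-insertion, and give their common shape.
P = [1, 2, 3, 5, 8] / [4, 7, 9] / [6];  Q = [1, 2, 3, 5, 8] / [4, 7, 9] / [6];  common shape = (5, 3, 1)

Row-insert the values π_1, π_2, … into P one at a time, bumping the leftmost entry strictly greater than the inserted value down to the next row. The recording tableau Q records, in position (i, j), the step at which that cell was added to P.
  Insert 1 (step 1): P = [1];  Q = [1]
  Insert 2 (step 2): P = [1, 2];  Q = [1, 2]
  Insert 6 (step 3): P = [1, 2, 6];  Q = [1, 2, 3]
  Insert 4 (step 4): P = [1, 2, 4] / [6];  Q = [1, 2, 3] / [4]
  Insert 7 (step 5): P = [1, 2, 4, 7] / [6];  Q = [1, 2, 3, 5] / [4]
  Insert 3 (step 6): P = [1, 2, 3, 7] / [4] / [6];  Q = [1, 2, 3, 5] / [4] / [6]
  Insert 5 (step 7): P = [1, 2, 3, 5] / [4, 7] / [6];  Q = [1, 2, 3, 5] / [4, 7] / [6]
  Insert 9 (step 8): P = [1, 2, 3, 5, 9] / [4, 7] / [6];  Q = [1, 2, 3, 5, 8] / [4, 7] / [6]
  Insert 8 (step 9): P = [1, 2, 3, 5, 8] / [4, 7, 9] / [6];  Q = [1, 2, 3, 5, 8] / [4, 7, 9] / [6]
Final shape: (5, 3, 1).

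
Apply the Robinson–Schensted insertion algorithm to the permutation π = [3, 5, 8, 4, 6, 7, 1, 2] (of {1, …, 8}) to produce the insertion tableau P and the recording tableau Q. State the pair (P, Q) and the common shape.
P = [1, 2, 6, 7] / [3, 4] / [5, 8];  Q = [1, 2, 3, 6] / [4, 5] / [7, 8];  common shape = (4, 2, 2)

Row-insert the values π_1, π_2, … into P one at a time, bumping the leftmost entry strictly greater than the inserted value down to the next row. The recording tableau Q records, in position (i, j), the step at which that cell was added to P.
  Insert 3 (step 1): P = [3];  Q = [1]
  Insert 5 (step 2): P = [3, 5];  Q = [1, 2]
  Insert 8 (step 3): P = [3, 5, 8];  Q = [1, 2, 3]
  Insert 4 (step 4): P = [3, 4, 8] / [5];  Q = [1, 2, 3] / [4]
  Insert 6 (step 5): P = [3, 4, 6] / [5, 8];  Q = [1, 2, 3] / [4, 5]
  Insert 7 (step 6): P = [3, 4, 6, 7] / [5, 8];  Q = [1, 2, 3, 6] / [4, 5]
  Insert 1 (step 7): P = [1, 4, 6, 7] / [3, 8] / [5];  Q = [1, 2, 3, 6] / [4, 5] / [7]
  Insert 2 (step 8): P = [1, 2, 6, 7] / [3, 4] / [5, 8];  Q = [1, 2, 3, 6] / [4, 5] / [7, 8]
Final shape: (4, 2, 2).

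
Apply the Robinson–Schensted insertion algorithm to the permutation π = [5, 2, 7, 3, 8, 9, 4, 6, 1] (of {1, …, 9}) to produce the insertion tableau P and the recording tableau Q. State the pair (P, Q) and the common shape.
P = [1, 3, 4, 6] / [2, 7, 8, 9] / [5];  Q = [1, 3, 5, 6] / [2, 4, 7, 8] / [9];  common shape = (4, 4, 1)

Row-insert the values π_1, π_2, … into P one at a time, bumping the leftmost entry strictly greater than the inserted value down to the next row. The recording tableau Q records, in position (i, j), the step at which that cell was added to P.
  Insert 5 (step 1): P = [5];  Q = [1]
  Insert 2 (step 2): P = [2] / [5];  Q = [1] / [2]
  Insert 7 (step 3): P = [2, 7] / [5];  Q = [1, 3] / [2]
  Insert 3 (step 4): P = [2, 3] / [5, 7];  Q = [1, 3] / [2, 4]
  Insert 8 (step 5): P = [2, 3, 8] / [5, 7];  Q = [1, 3, 5] / [2, 4]
  Insert 9 (step 6): P = [2, 3, 8, 9] / [5, 7];  Q = [1, 3, 5, 6] / [2, 4]
  Insert 4 (step 7): P = [2, 3, 4, 9] / [5, 7, 8];  Q = [1, 3, 5, 6] / [2, 4, 7]
  Insert 6 (step 8): P = [2, 3, 4, 6] / [5, 7, 8, 9];  Q = [1, 3, 5, 6] / [2, 4, 7, 8]
  Insert 1 (step 9): P = [1, 3, 4, 6] / [2, 7, 8, 9] / [5];  Q = [1, 3, 5, 6] / [2, 4, 7, 8] / [9]
Final shape: (4, 4, 1).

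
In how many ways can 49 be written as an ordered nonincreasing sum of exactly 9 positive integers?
p(49, 9 parts) = 13338

Partitions of n into exactly k parts are in bijection with partitions of n − k into at most k parts (subtract 1 from each part). So p(49, exactly 9) = p(40, parts ≤ 9). Computing via the recurrence p(m, j) = p(m, j−1) + p(m−j, j) gives 13338.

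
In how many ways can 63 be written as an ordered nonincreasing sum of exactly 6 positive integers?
p(63, 6 parts) = 15944

Partitions of n into exactly k parts are in bijection with partitions of n − k into at most k parts (subtract 1 from each part). So p(63, exactly 6) = p(57, parts ≤ 6). Computing via the recurrence p(m, j) = p(m, j−1) + p(m−j, j) gives 15944.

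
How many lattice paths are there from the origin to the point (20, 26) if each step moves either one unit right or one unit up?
Number of paths = 5608233007146

A monotone lattice path from (0, 0) to (20, 26) consists of 20 east steps and 26 north steps in some order, so it is determined by which 20 of the 46 steps are east. The count is C(46, 20) = 5608233007146.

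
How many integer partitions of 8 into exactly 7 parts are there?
p(8, 7 parts) = 1

Partitions of n into exactly k parts ↔ partitions of n − k into at most k parts (subtract 1 from each part). For n = 8, k = 7, the partitions are: 2+1+1+1+1+1+1. Count = 1.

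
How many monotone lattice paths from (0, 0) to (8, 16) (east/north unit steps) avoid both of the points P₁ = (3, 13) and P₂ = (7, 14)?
Number of paths = 363671

Inclusion–exclusion. Total paths: C(24, 8) = 735471. Through P₁: C(16, 3)·C(8, 5) = 31360. Through P₂: C(21, 7)·C(3, 1) = 348840. Since P₁ is strictly southwest of P₂, a monotone path through both must visit P₁ then P₂; paths through both = C(16, 3)·C(5, 4)·C(3, 1) = 8400. Avoid both = 735471 − 31360 − 348840 + 8400 = 363671.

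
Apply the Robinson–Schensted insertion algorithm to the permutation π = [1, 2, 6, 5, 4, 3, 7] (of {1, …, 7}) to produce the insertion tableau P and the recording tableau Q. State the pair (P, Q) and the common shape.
P = [1, 2, 3, 7] / [4] / [5] / [6];  Q = [1, 2, 3, 7] / [4] / [5] / [6];  common shape = (4, 1, 1, 1)

Row-insert the values π_1, π_2, … into P one at a time, bumping the leftmost entry strictly greater than the inserted value down to the next row. The recording tableau Q records, in position (i, j), the step at which that cell was added to P.
  Insert 1 (step 1): P = [1];  Q = [1]
  Insert 2 (step 2): P = [1, 2];  Q = [1, 2]
  Insert 6 (step 3): P = [1, 2, 6];  Q = [1, 2, 3]
  Insert 5 (step 4): P = [1, 2, 5] / [6];  Q = [1, 2, 3] / [4]
  Insert 4 (step 5): P = [1, 2, 4] / [5] / [6];  Q = [1, 2, 3] / [4] / [5]
  Insert 3 (step 6): P = [1, 2, 3] / [4] / [5] / [6];  Q = [1, 2, 3] / [4] / [5] / [6]
  Insert 7 (step 7): P = [1, 2, 3, 7] / [4] / [5] / [6];  Q = [1, 2, 3, 7] / [4] / [5] / [6]
Final shape: (4, 1, 1, 1).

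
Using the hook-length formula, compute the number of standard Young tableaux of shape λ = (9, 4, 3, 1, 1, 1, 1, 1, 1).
# SYT of shape (9, 4, 3, 1, 1, 1, 1, 1, 1) = 511230720

Hook-length formula: f^λ = n! / Π hook(c), product over all cells c of the Young diagram. For λ = (9, 4, 3, 1, 1, 1, 1, 1, 1), n = 22 boxes. Hook lengths by row (left-to-right, top-to-bottom): [17, 10, 9, 7, 5, 4, 3, 2, 1]; [11, 4, 3, 1]; [9, 2, 1]; [6]; [5]; [4]; [3]; [2]; [1]. Product of hooks = 2198617344000. So f^λ = 22! / 2198617344000 = 1124000727777607680000 / 2198617344000 = 511230720.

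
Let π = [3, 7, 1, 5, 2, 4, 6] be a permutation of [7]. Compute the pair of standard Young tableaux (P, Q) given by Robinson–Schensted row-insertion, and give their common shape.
P = [1, 2, 4, 6] / [3, 5] / [7];  Q = [1, 2, 6, 7] / [3, 4] / [5];  common shape = (4, 2, 1)

Row-insert the values π_1, π_2, … into P one at a time, bumping the leftmost entry strictly greater than the inserted value down to the next row. The recording tableau Q records, in position (i, j), the step at which that cell was added to P.
  Insert 3 (step 1): P = [3];  Q = [1]
  Insert 7 (step 2): P = [3, 7];  Q = [1, 2]
  Insert 1 (step 3): P = [1, 7] / [3];  Q = [1, 2] / [3]
  Insert 5 (step 4): P = [1, 5] / [3, 7];  Q = [1, 2] / [3, 4]
  Insert 2 (step 5): P = [1, 2] / [3, 5] / [7];  Q = [1, 2] / [3, 4] / [5]
  Insert 4 (step 6): P = [1, 2, 4] / [3, 5] / [7];  Q = [1, 2, 6] / [3, 4] / [5]
  Insert 6 (step 7): P = [1, 2, 4, 6] / [3, 5] / [7];  Q = [1, 2, 6, 7] / [3, 4] / [5]
Final shape: (4, 2, 1).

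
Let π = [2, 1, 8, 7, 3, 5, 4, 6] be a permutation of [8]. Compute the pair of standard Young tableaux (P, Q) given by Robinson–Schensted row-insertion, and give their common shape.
P = [1, 3, 4, 6] / [2, 5] / [7] / [8];  Q = [1, 3, 6, 8] / [2, 4] / [5] / [7];  common shape = (4, 2, 1, 1)

Row-insert the values π_1, π_2, … into P one at a time, bumping the leftmost entry strictly greater than the inserted value down to the next row. The recording tableau Q records, in position (i, j), the step at which that cell was added to P.
  Insert 2 (step 1): P = [2];  Q = [1]
  Insert 1 (step 2): P = [1] / [2];  Q = [1] / [2]
  Insert 8 (step 3): P = [1, 8] / [2];  Q = [1, 3] / [2]
  Insert 7 (step 4): P = [1, 7] / [2, 8];  Q = [1, 3] / [2, 4]
  Insert 3 (step 5): P = [1, 3] / [2, 7] / [8];  Q = [1, 3] / [2, 4] / [5]
  Insert 5 (step 6): P = [1, 3, 5] / [2, 7] / [8];  Q = [1, 3, 6] / [2, 4] / [5]
  Insert 4 (step 7): P = [1, 3, 4] / [2, 5] / [7] / [8];  Q = [1, 3, 6] / [2, 4] / [5] / [7]
  Insert 6 (step 8): P = [1, 3, 4, 6] / [2, 5] / [7] / [8];  Q = [1, 3, 6, 8] / [2, 4] / [5] / [7]
Final shape: (4, 2, 1, 1).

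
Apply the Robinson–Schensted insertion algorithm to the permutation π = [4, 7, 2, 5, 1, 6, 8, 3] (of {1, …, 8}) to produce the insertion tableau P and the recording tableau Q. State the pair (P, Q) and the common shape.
P = [1, 3, 6, 8] / [2, 5] / [4, 7];  Q = [1, 2, 6, 7] / [3, 4] / [5, 8];  common shape = (4, 2, 2)

Row-insert the values π_1, π_2, … into P one at a time, bumping the leftmost entry strictly greater than the inserted value down to the next row. The recording tableau Q records, in position (i, j), the step at which that cell was added to P.
  Insert 4 (step 1): P = [4];  Q = [1]
  Insert 7 (step 2): P = [4, 7];  Q = [1, 2]
  Insert 2 (step 3): P = [2, 7] / [4];  Q = [1, 2] / [3]
  Insert 5 (step 4): P = [2, 5] / [4, 7];  Q = [1, 2] / [3, 4]
  Insert 1 (step 5): P = [1, 5] / [2, 7] / [4];  Q = [1, 2] / [3, 4] / [5]
  Insert 6 (step 6): P = [1, 5, 6] / [2, 7] / [4];  Q = [1, 2, 6] / [3, 4] / [5]
  Insert 8 (step 7): P = [1, 5, 6, 8] / [2, 7] / [4];  Q = [1, 2, 6, 7] / [3, 4] / [5]
  Insert 3 (step 8): P = [1, 3, 6, 8] / [2, 5] / [4, 7];  Q = [1, 2, 6, 7] / [3, 4] / [5, 8]
Final shape: (4, 2, 2).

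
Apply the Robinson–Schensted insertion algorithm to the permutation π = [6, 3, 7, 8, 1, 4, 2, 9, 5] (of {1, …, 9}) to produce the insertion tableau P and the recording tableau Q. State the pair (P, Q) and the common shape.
P = [1, 2, 5, 9] / [3, 4, 8] / [6, 7];  Q = [1, 3, 4, 8] / [2, 6, 9] / [5, 7];  common shape = (4, 3, 2)

Row-insert the values π_1, π_2, … into P one at a time, bumping the leftmost entry strictly greater than the inserted value down to the next row. The recording tableau Q records, in position (i, j), the step at which that cell was added to P.
  Insert 6 (step 1): P = [6];  Q = [1]
  Insert 3 (step 2): P = [3] / [6];  Q = [1] / [2]
  Insert 7 (step 3): P = [3, 7] / [6];  Q = [1, 3] / [2]
  Insert 8 (step 4): P = [3, 7, 8] / [6];  Q = [1, 3, 4] / [2]
  Insert 1 (step 5): P = [1, 7, 8] / [3] / [6];  Q = [1, 3, 4] / [2] / [5]
  Insert 4 (step 6): P = [1, 4, 8] / [3, 7] / [6];  Q = [1, 3, 4] / [2, 6] / [5]
  Insert 2 (step 7): P = [1, 2, 8] / [3, 4] / [6, 7];  Q = [1, 3, 4] / [2, 6] / [5, 7]
  Insert 9 (step 8): P = [1, 2, 8, 9] / [3, 4] / [6, 7];  Q = [1, 3, 4, 8] / [2, 6] / [5, 7]
  Insert 5 (step 9): P = [1, 2, 5, 9] / [3, 4, 8] / [6, 7];  Q = [1, 3, 4, 8] / [2, 6, 9] / [5, 7]
Final shape: (4, 3, 2).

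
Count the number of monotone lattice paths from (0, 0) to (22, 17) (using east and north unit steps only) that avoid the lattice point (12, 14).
Number of paths = 48259015610

Total paths from (0, 0) to (22, 17): C(39, 22) = 51021117810. Paths through (12, 14): (paths (0, 0) → (12, 14)) × (paths (12, 14) → (22, 17)) = C(26, 12) · C(13, 10) = 9657700 · 286 = 2762102200. Avoidance count = 51021117810 − 2762102200 = 48259015610.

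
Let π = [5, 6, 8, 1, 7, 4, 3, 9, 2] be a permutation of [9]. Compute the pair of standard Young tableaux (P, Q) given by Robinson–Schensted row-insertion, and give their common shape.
P = [1, 2, 7, 9] / [3, 6] / [4] / [5] / [8];  Q = [1, 2, 3, 8] / [4, 5] / [6] / [7] / [9];  common shape = (4, 2, 1, 1, 1)

Row-insert the values π_1, π_2, … into P one at a time, bumping the leftmost entry strictly greater than the inserted value down to the next row. The recording tableau Q records, in position (i, j), the step at which that cell was added to P.
  Insert 5 (step 1): P = [5];  Q = [1]
  Insert 6 (step 2): P = [5, 6];  Q = [1, 2]
  Insert 8 (step 3): P = [5, 6, 8];  Q = [1, 2, 3]
  Insert 1 (step 4): P = [1, 6, 8] / [5];  Q = [1, 2, 3] / [4]
  Insert 7 (step 5): P = [1, 6, 7] / [5, 8];  Q = [1, 2, 3] / [4, 5]
  Insert 4 (step 6): P = [1, 4, 7] / [5, 6] / [8];  Q = [1, 2, 3] / [4, 5] / [6]
  Insert 3 (step 7): P = [1, 3, 7] / [4, 6] / [5] / [8];  Q = [1, 2, 3] / [4, 5] / [6] / [7]
  Insert 9 (step 8): P = [1, 3, 7, 9] / [4, 6] / [5] / [8];  Q = [1, 2, 3, 8] / [4, 5] / [6] / [7]
  Insert 2 (step 9): P = [1, 2, 7, 9] / [3, 6] / [4] / [5] / [8];  Q = [1, 2, 3, 8] / [4, 5] / [6] / [7] / [9]
Final shape: (4, 2, 1, 1, 1).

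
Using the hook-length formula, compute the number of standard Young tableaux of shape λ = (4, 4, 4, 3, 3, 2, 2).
# SYT of shape (4, 4, 4, 3, 3, 2, 2) = 298750452

Hook-length formula: f^λ = n! / Π hook(c), product over all cells c of the Young diagram. For λ = (4, 4, 4, 3, 3, 2, 2), n = 22 boxes. Hook lengths by row (left-to-right, top-to-bottom): [10, 9, 6, 3]; [9, 8, 5, 2]; [8, 7, 4, 1]; [6, 5, 2]; [5, 4, 1]; [3, 2]; [2, 1]. Product of hooks = 3762339840000. So f^λ = 22! / 3762339840000 = 1124000727777607680000 / 3762339840000 = 298750452.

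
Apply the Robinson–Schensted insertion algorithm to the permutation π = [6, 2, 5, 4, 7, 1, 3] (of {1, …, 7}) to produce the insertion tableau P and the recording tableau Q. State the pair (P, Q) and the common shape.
P = [1, 3, 7] / [2, 4] / [5] / [6];  Q = [1, 3, 5] / [2, 7] / [4] / [6];  common shape = (3, 2, 1, 1)

Row-insert the values π_1, π_2, … into P one at a time, bumping the leftmost entry strictly greater than the inserted value down to the next row. The recording tableau Q records, in position (i, j), the step at which that cell was added to P.
  Insert 6 (step 1): P = [6];  Q = [1]
  Insert 2 (step 2): P = [2] / [6];  Q = [1] / [2]
  Insert 5 (step 3): P = [2, 5] / [6];  Q = [1, 3] / [2]
  Insert 4 (step 4): P = [2, 4] / [5] / [6];  Q = [1, 3] / [2] / [4]
  Insert 7 (step 5): P = [2, 4, 7] / [5] / [6];  Q = [1, 3, 5] / [2] / [4]
  Insert 1 (step 6): P = [1, 4, 7] / [2] / [5] / [6];  Q = [1, 3, 5] / [2] / [4] / [6]
  Insert 3 (step 7): P = [1, 3, 7] / [2, 4] / [5] / [6];  Q = [1, 3, 5] / [2, 7] / [4] / [6]
Final shape: (3, 2, 1, 1).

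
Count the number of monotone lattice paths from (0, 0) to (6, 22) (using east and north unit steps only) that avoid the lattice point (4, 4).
Number of paths = 363440

Total paths from (0, 0) to (6, 22): C(28, 6) = 376740. Paths through (4, 4): (paths (0, 0) → (4, 4)) × (paths (4, 4) → (6, 22)) = C(8, 4) · C(20, 2) = 70 · 190 = 13300. Avoidance count = 376740 − 13300 = 363440.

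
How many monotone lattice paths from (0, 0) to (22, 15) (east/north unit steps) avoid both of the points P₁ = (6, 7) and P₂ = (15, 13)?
Number of paths = 7063402644

Inclusion–exclusion. Total paths: C(37, 22) = 9364199760. Through P₁: C(13, 6)·C(24, 16) = 1262068236. Through P₂: C(28, 15)·C(9, 7) = 1347917760. Since P₁ is strictly southwest of P₂, a monotone path through both must visit P₁ then P₂; paths through both = C(13, 6)·C(15, 9)·C(9, 7) = 309188880. Avoid both = 9364199760 − 1262068236 − 1347917760 + 309188880 = 7063402644.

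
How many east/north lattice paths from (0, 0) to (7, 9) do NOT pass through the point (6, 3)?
Number of paths = 10852

Total paths from (0, 0) to (7, 9): C(16, 7) = 11440. Paths through (6, 3): (paths (0, 0) → (6, 3)) × (paths (6, 3) → (7, 9)) = C(9, 6) · C(7, 1) = 84 · 7 = 588. Avoidance count = 11440 − 588 = 10852.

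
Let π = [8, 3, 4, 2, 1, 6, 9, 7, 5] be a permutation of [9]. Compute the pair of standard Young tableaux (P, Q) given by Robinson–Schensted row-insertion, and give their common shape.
P = [1, 4, 5, 7] / [2, 6] / [3, 9] / [8];  Q = [1, 3, 6, 7] / [2, 8] / [4, 9] / [5];  common shape = (4, 2, 2, 1)

Row-insert the values π_1, π_2, … into P one at a time, bumping the leftmost entry strictly greater than the inserted value down to the next row. The recording tableau Q records, in position (i, j), the step at which that cell was added to P.
  Insert 8 (step 1): P = [8];  Q = [1]
  Insert 3 (step 2): P = [3] / [8];  Q = [1] / [2]
  Insert 4 (step 3): P = [3, 4] / [8];  Q = [1, 3] / [2]
  Insert 2 (step 4): P = [2, 4] / [3] / [8];  Q = [1, 3] / [2] / [4]
  Insert 1 (step 5): P = [1, 4] / [2] / [3] / [8];  Q = [1, 3] / [2] / [4] / [5]
  Insert 6 (step 6): P = [1, 4, 6] / [2] / [3] / [8];  Q = [1, 3, 6] / [2] / [4] / [5]
  Insert 9 (step 7): P = [1, 4, 6, 9] / [2] / [3] / [8];  Q = [1, 3, 6, 7] / [2] / [4] / [5]
  Insert 7 (step 8): P = [1, 4, 6, 7] / [2, 9] / [3] / [8];  Q = [1, 3, 6, 7] / [2, 8] / [4] / [5]
  Insert 5 (step 9): P = [1, 4, 5, 7] / [2, 6] / [3, 9] / [8];  Q = [1, 3, 6, 7] / [2, 8] / [4, 9] / [5]
Final shape: (4, 2, 2, 1).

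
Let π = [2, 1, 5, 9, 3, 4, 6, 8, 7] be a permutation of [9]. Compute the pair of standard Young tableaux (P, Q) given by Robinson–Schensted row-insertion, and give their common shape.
P = [1, 3, 4, 6, 7] / [2, 5, 8] / [9];  Q = [1, 3, 4, 7, 8] / [2, 5, 6] / [9];  common shape = (5, 3, 1)

Row-insert the values π_1, π_2, … into P one at a time, bumping the leftmost entry strictly greater than the inserted value down to the next row. The recording tableau Q records, in position (i, j), the step at which that cell was added to P.
  Insert 2 (step 1): P = [2];  Q = [1]
  Insert 1 (step 2): P = [1] / [2];  Q = [1] / [2]
  Insert 5 (step 3): P = [1, 5] / [2];  Q = [1, 3] / [2]
  Insert 9 (step 4): P = [1, 5, 9] / [2];  Q = [1, 3, 4] / [2]
  Insert 3 (step 5): P = [1, 3, 9] / [2, 5];  Q = [1, 3, 4] / [2, 5]
  Insert 4 (step 6): P = [1, 3, 4] / [2, 5, 9];  Q = [1, 3, 4] / [2, 5, 6]
  Insert 6 (step 7): P = [1, 3, 4, 6] / [2, 5, 9];  Q = [1, 3, 4, 7] / [2, 5, 6]
  Insert 8 (step 8): P = [1, 3, 4, 6, 8] / [2, 5, 9];  Q = [1, 3, 4, 7, 8] / [2, 5, 6]
  Insert 7 (step 9): P = [1, 3, 4, 6, 7] / [2, 5, 8] / [9];  Q = [1, 3, 4, 7, 8] / [2, 5, 6] / [9]
Final shape: (5, 3, 1).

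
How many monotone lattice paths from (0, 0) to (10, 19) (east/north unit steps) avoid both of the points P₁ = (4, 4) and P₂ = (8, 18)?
Number of paths = 12187305

Inclusion–exclusion. Total paths: C(29, 10) = 20030010. Through P₁: C(8, 4)·C(21, 6) = 3798480. Through P₂: C(26, 8)·C(3, 2) = 4686825. Since P₁ is strictly southwest of P₂, a monotone path through both must visit P₁ then P₂; paths through both = C(8, 4)·C(18, 4)·C(3, 2) = 642600. Avoid both = 20030010 − 3798480 − 4686825 + 642600 = 12187305.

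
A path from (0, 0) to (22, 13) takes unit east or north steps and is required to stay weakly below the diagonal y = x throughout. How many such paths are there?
Number of paths = 641886000

By the reflection principle (André's argument), the number of monotone paths to (22, 13) with n ≤ m that never go above y = x is C(35, 22) − C(35, 23) = 1476337800 − 834451800 = 641886000.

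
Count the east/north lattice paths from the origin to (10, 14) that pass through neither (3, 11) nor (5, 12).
Number of paths = 1810560

Inclusion–exclusion. Total paths: C(24, 10) = 1961256. Through P₁: C(14, 3)·C(10, 7) = 43680. Through P₂: C(17, 5)·C(7, 5) = 129948. Since P₁ is strictly southwest of P₂, a monotone path through both must visit P₁ then P₂; paths through both = C(14, 3)·C(3, 2)·C(7, 5) = 22932. Avoid both = 1961256 − 43680 − 129948 + 22932 = 1810560.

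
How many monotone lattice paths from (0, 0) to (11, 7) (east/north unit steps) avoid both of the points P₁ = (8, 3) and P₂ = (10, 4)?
Number of paths = 24025

Inclusion–exclusion. Total paths: C(18, 11) = 31824. Through P₁: C(11, 8)·C(7, 3) = 5775. Through P₂: C(14, 10)·C(4, 1) = 4004. Since P₁ is strictly southwest of P₂, a monotone path through both must visit P₁ then P₂; paths through both = C(11, 8)·C(3, 2)·C(4, 1) = 1980. Avoid both = 31824 − 5775 − 4004 + 1980 = 24025.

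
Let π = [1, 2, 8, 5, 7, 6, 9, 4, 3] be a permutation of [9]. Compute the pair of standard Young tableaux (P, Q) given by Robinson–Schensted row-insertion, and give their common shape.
P = [1, 2, 3, 6, 9] / [4] / [5] / [7] / [8];  Q = [1, 2, 3, 5, 7] / [4] / [6] / [8] / [9];  common shape = (5, 1, 1, 1, 1)

Row-insert the values π_1, π_2, … into P one at a time, bumping the leftmost entry strictly greater than the inserted value down to the next row. The recording tableau Q records, in position (i, j), the step at which that cell was added to P.
  Insert 1 (step 1): P = [1];  Q = [1]
  Insert 2 (step 2): P = [1, 2];  Q = [1, 2]
  Insert 8 (step 3): P = [1, 2, 8];  Q = [1, 2, 3]
  Insert 5 (step 4): P = [1, 2, 5] / [8];  Q = [1, 2, 3] / [4]
  Insert 7 (step 5): P = [1, 2, 5, 7] / [8];  Q = [1, 2, 3, 5] / [4]
  Insert 6 (step 6): P = [1, 2, 5, 6] / [7] / [8];  Q = [1, 2, 3, 5] / [4] / [6]
  Insert 9 (step 7): P = [1, 2, 5, 6, 9] / [7] / [8];  Q = [1, 2, 3, 5, 7] / [4] / [6]
  Insert 4 (step 8): P = [1, 2, 4, 6, 9] / [5] / [7] / [8];  Q = [1, 2, 3, 5, 7] / [4] / [6] / [8]
  Insert 3 (step 9): P = [1, 2, 3, 6, 9] / [4] / [5] / [7] / [8];  Q = [1, 2, 3, 5, 7] / [4] / [6] / [8] / [9]
Final shape: (5, 1, 1, 1, 1).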